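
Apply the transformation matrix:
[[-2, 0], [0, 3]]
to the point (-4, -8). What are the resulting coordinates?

Matrix multiplication:
[[-2, 0], [0, 3]] × [-4, -8]ᵀ
= [(-2)(-4) + (0)(-8), (0)(-4) + (3)(-8)]ᵀ
= [8, -24]ᵀ
Result: (8, -24)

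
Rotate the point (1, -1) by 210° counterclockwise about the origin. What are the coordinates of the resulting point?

Rotation matrix for 210°: [[cos 210°, -sin 210°], [sin 210°, cos 210°]] ≈ [[-0.866025, 0.500000], [-0.500000, -0.866025]]
[[-0.866025, 0.500000], [-0.500000, -0.866025]] × [1, -1]ᵀ ≈ [-1.3660, 0.3660]ᵀ
Result: (-1.3660, 0.3660)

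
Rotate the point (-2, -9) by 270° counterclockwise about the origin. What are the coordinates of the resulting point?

Rotation matrix for 270°: [[cos 270°, -sin 270°], [sin 270°, cos 270°]] = [[0, 1], [-1, 0]]
[[0, 1], [-1, 0]] × [-2, -9]ᵀ = [-9, 2]ᵀ
Result: (-9, 2)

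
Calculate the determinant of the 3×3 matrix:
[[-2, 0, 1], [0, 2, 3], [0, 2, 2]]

Expansion along first row:
det = -2·det([[2,3],[2,2]]) - 0·det([[0,3],[0,2]]) + 1·det([[0,2],[0,2]])
    = -2·(2·2 - 3·2) - 0·(0·2 - 3·0) + 1·(0·2 - 2·0)
    = -2·-2 - 0·0 + 1·0
    = 4 + 0 + 0 = 4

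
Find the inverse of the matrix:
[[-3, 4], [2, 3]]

For [[a,b],[c,d]], inverse = (1/det)·[[d,-b],[-c,a]]
det = (-3)(3) - (4)(2) = -9 - 8 = -17
Inverse = (1/-17)·[[3, -4], [-2, -3]]
= [[-3/17, 4/17], [2/17, 3/17]]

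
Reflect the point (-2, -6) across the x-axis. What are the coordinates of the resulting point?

Reflection across x-axis: (-2, -6) → (-2, 6)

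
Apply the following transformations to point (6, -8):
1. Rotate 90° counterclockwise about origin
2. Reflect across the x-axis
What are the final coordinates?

Step 1: Rotate 90° → (8, 6)
Step 2: Reflect across x-axis → (8, -6)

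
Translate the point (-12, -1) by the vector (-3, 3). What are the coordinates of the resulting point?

Translation by (-3, 3) (homogeneous matrix [[1, 0, -3], [0, 1, 3], [0, 0, 1]]):
x' = -12 + -3 = -15
y' = -1 + 3 = 2
Result: (-15, 2)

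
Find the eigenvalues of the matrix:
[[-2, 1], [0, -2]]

Characteristic equation: det(A - λI) = 0
λ² - (trace)λ + (det) = 0
trace = -2 + -2 = -4, det = (-2)(-2) - (1)(0) = 4
λ² - (-4)λ + (4) = 0
λ = (-4 ± √((-4)² - 4·(4))) / 2 = (-4 ± √0) / 2
Solving: λ = -2, -2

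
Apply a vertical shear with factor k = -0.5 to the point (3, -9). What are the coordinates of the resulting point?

Shear matrix for vertical shear with factor k = -0.5:
[[1, 0], [-0.50, 1]]
Result: (3, -9) → (3, -10.5)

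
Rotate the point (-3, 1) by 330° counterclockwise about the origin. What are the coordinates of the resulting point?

Rotation matrix for 330°: [[cos 330°, -sin 330°], [sin 330°, cos 330°]] ≈ [[0.866025, 0.500000], [-0.500000, 0.866025]]
[[0.866025, 0.500000], [-0.500000, 0.866025]] × [-3, 1]ᵀ ≈ [-2.0981, 2.3660]ᵀ
Result: (-2.0981, 2.3660)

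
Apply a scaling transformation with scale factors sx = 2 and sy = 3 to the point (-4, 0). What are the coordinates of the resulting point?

Scaling matrix:
[[2, 0], [0, 3]]
Result: (-4 × 2, 0 × 3) = (-8, 0)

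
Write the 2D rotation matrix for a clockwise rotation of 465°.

Rotation matrix formula: [[cos θ, -sin θ], [sin θ, cos θ]]
A clockwise rotation by 465° is equivalent to a counterclockwise rotation by -465°.
For θ = -465°:
cos(-465°) = -0.2588
sin(-465°) = -0.9659
Result: [[-0.2588, 0.9659], [-0.9659, -0.2588]]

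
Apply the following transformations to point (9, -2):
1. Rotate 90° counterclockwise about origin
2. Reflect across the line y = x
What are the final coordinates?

Step 1: Rotate 90° → (2, 9)
Step 2: Reflect across line y = x → (9, 2)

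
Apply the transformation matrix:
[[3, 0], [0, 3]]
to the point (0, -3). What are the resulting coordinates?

Matrix multiplication:
[[3, 0], [0, 3]] × [0, -3]ᵀ
= [(3)(0) + (0)(-3), (0)(0) + (3)(-3)]ᵀ
= [0, -9]ᵀ
Result: (0, -9)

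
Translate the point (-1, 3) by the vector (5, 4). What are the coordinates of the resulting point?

Translation by (5, 4) (homogeneous matrix [[1, 0, 5], [0, 1, 4], [0, 0, 1]]):
x' = -1 + 5 = 4
y' = 3 + 4 = 7
Result: (4, 7)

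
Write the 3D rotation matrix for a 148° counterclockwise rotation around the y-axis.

Rotation matrix for counterclockwise 148° around y-axis:
cos(148°) = -0.8480, sin(148°) = 0.5299
Result: [[-0.8480, 0, 0.5299], [0, 1, 0], [-0.5299, 0, -0.8480]]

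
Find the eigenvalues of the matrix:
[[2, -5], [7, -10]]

Characteristic equation: det(A - λI) = 0
λ² - (trace)λ + (det) = 0
trace = 2 + -10 = -8, det = (2)(-10) - (-5)(7) = 15
λ² - (-8)λ + (15) = 0
λ = (-8 ± √((-8)² - 4·(15))) / 2 = (-8 ± √4) / 2
Solving: λ = -5, -3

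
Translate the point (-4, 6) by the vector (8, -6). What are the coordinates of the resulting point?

Translation by (8, -6) (homogeneous matrix [[1, 0, 8], [0, 1, -6], [0, 0, 1]]):
x' = -4 + 8 = 4
y' = 6 + -6 = 0
Result: (4, 0)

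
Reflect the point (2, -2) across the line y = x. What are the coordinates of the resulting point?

Reflection across line y = x: (2, -2) → (-2, 2)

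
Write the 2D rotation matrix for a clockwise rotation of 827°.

Rotation matrix formula: [[cos θ, -sin θ], [sin θ, cos θ]]
A clockwise rotation by 827° is equivalent to a counterclockwise rotation by -827°.
For θ = -827°:
cos(-827°) = -0.2924
sin(-827°) = -0.9563
Result: [[-0.2924, 0.9563], [-0.9563, -0.2924]]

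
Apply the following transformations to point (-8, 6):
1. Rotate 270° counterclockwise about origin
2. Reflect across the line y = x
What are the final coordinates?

Step 1: Rotate 270° → (6, 8)
Step 2: Reflect across line y = x → (8, 6)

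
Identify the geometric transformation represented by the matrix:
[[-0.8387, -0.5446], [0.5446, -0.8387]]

This matrix represents: rotation by 147° counterclockwise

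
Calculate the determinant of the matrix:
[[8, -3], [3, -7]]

For a 2×2 matrix [[a, b], [c, d]], det = ad - bc
det = (8)(-7) - (-3)(3) = -56 - -9 = -47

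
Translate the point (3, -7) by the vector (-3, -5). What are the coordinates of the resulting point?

Translation by (-3, -5) (homogeneous matrix [[1, 0, -3], [0, 1, -5], [0, 0, 1]]):
x' = 3 + -3 = 0
y' = -7 + -5 = -12
Result: (0, -12)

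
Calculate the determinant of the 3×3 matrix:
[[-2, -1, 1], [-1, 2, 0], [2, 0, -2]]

Expansion along first row:
det = -2·det([[2,0],[0,-2]]) - -1·det([[-1,0],[2,-2]]) + 1·det([[-1,2],[2,0]])
    = -2·(2·-2 - 0·0) - -1·(-1·-2 - 0·2) + 1·(-1·0 - 2·2)
    = -2·-4 - -1·2 + 1·-4
    = 8 + 2 + -4 = 6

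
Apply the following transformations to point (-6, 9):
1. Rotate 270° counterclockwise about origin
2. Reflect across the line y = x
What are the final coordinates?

Step 1: Rotate 270° → (9, 6)
Step 2: Reflect across line y = x → (6, 9)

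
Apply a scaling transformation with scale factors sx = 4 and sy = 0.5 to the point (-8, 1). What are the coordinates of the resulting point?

Scaling matrix:
[[4, 0], [0, 0.50]]
Result: (-8 × 4, 1 × 0.5) = (-32, 0.5)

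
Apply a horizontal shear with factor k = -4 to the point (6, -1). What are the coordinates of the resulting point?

Shear matrix for horizontal shear with factor k = -4:
[[1, -4], [0, 1]]
Result: (6, -1) → (10, -1)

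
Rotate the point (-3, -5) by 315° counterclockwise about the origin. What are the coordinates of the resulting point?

Rotation matrix for 315°: [[cos 315°, -sin 315°], [sin 315°, cos 315°]] ≈ [[0.707107, 0.707107], [-0.707107, 0.707107]]
[[0.707107, 0.707107], [-0.707107, 0.707107]] × [-3, -5]ᵀ ≈ [-5.6569, -1.4142]ᵀ
Result: (-5.6569, -1.4142)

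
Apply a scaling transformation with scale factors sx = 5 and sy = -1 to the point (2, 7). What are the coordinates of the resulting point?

Scaling matrix:
[[5, 0], [0, -1]]
Result: (2 × 5, 7 × -1) = (10, -7)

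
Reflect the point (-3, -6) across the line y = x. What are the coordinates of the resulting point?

Reflection across line y = x: (-3, -6) → (-6, -3)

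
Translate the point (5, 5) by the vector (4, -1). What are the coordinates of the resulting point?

Translation by (4, -1) (homogeneous matrix [[1, 0, 4], [0, 1, -1], [0, 0, 1]]):
x' = 5 + 4 = 9
y' = 5 + -1 = 4
Result: (9, 4)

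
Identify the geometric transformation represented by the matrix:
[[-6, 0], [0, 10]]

This matrix represents: non-uniform scaling by sx = -6, sy = 10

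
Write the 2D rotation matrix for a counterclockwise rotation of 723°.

Rotation matrix formula: [[cos θ, -sin θ], [sin θ, cos θ]]
For θ = 723°:
cos(723°) = 0.9986
sin(723°) = 0.0523
Result: [[0.9986, -0.0523], [0.0523, 0.9986]]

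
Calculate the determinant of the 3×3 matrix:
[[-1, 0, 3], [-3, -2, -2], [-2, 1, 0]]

Expansion along first row:
det = -1·det([[-2,-2],[1,0]]) - 0·det([[-3,-2],[-2,0]]) + 3·det([[-3,-2],[-2,1]])
    = -1·(-2·0 - -2·1) - 0·(-3·0 - -2·-2) + 3·(-3·1 - -2·-2)
    = -1·2 - 0·-4 + 3·-7
    = -2 + 0 + -21 = -23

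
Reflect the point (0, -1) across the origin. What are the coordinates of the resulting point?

Reflection across origin: (0, -1) → (0, 1)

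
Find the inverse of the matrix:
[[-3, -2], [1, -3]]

For [[a,b],[c,d]], inverse = (1/det)·[[d,-b],[-c,a]]
det = (-3)(-3) - (-2)(1) = 9 - -2 = 11
Inverse = (1/11)·[[-3, 2], [-1, -3]]
= [[-3/11, 2/11], [-1/11, -3/11]]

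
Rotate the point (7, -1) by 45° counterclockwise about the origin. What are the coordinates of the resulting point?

Rotation matrix for 45°: [[cos 45°, -sin 45°], [sin 45°, cos 45°]] ≈ [[0.707107, -0.707107], [0.707107, 0.707107]]
[[0.707107, -0.707107], [0.707107, 0.707107]] × [7, -1]ᵀ ≈ [5.6569, 4.2426]ᵀ
Result: (5.6569, 4.2426)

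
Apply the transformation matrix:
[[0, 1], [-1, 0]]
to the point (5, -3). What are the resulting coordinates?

Matrix multiplication:
[[0, 1], [-1, 0]] × [5, -3]ᵀ
= [(0)(5) + (1)(-3), (-1)(5) + (0)(-3)]ᵀ
= [-3, -5]ᵀ
Result: (-3, -5)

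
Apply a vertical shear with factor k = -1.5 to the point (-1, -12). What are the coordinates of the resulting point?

Shear matrix for vertical shear with factor k = -1.5:
[[1, 0], [-1.50, 1]]
Result: (-1, -12) → (-1, -10.5)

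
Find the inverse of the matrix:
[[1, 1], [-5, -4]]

For [[a,b],[c,d]], inverse = (1/det)·[[d,-b],[-c,a]]
det = (1)(-4) - (1)(-5) = -4 - -5 = 1
Inverse = [[-4, -1], [5, 1]]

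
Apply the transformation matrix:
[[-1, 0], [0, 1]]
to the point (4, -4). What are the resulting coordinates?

Matrix multiplication:
[[-1, 0], [0, 1]] × [4, -4]ᵀ
= [(-1)(4) + (0)(-4), (0)(4) + (1)(-4)]ᵀ
= [-4, -4]ᵀ
Result: (-4, -4)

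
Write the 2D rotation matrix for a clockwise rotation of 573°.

Rotation matrix formula: [[cos θ, -sin θ], [sin θ, cos θ]]
A clockwise rotation by 573° is equivalent to a counterclockwise rotation by -573°.
For θ = -573°:
cos(-573°) = -0.8387
sin(-573°) = 0.5446
Result: [[-0.8387, -0.5446], [0.5446, -0.8387]]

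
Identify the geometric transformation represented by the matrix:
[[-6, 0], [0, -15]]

This matrix represents: non-uniform scaling by sx = -6, sy = -15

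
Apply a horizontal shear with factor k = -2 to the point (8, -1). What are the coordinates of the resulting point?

Shear matrix for horizontal shear with factor k = -2:
[[1, -2], [0, 1]]
Result: (8, -1) → (10, -1)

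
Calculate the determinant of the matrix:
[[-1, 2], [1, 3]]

For a 2×2 matrix [[a, b], [c, d]], det = ad - bc
det = (-1)(3) - (2)(1) = -3 - 2 = -5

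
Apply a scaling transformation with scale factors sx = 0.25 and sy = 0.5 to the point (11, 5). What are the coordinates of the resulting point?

Scaling matrix:
[[0.25, 0], [0, 0.50]]
Result: (11 × 0.25, 5 × 0.5) = (2.75, 2.5)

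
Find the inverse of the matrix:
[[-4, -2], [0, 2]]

For [[a,b],[c,d]], inverse = (1/det)·[[d,-b],[-c,a]]
det = (-4)(2) - (-2)(0) = -8 - 0 = -8
Inverse = (1/-8)·[[2, 2], [0, -4]]
= [[-1/4, -1/4], [0, 1/2]]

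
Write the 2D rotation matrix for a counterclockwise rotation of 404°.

Rotation matrix formula: [[cos θ, -sin θ], [sin θ, cos θ]]
For θ = 404°:
cos(404°) = 0.7193
sin(404°) = 0.6947
Result: [[0.7193, -0.6947], [0.6947, 0.7193]]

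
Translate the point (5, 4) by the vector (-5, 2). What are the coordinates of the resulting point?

Translation by (-5, 2) (homogeneous matrix [[1, 0, -5], [0, 1, 2], [0, 0, 1]]):
x' = 5 + -5 = 0
y' = 4 + 2 = 6
Result: (0, 6)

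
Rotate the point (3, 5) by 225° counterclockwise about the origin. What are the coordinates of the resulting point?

Rotation matrix for 225°: [[cos 225°, -sin 225°], [sin 225°, cos 225°]] ≈ [[-0.707107, 0.707107], [-0.707107, -0.707107]]
[[-0.707107, 0.707107], [-0.707107, -0.707107]] × [3, 5]ᵀ ≈ [1.4142, -5.6569]ᵀ
Result: (1.4142, -5.6569)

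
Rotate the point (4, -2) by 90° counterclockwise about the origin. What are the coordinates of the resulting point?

Rotation matrix for 90°: [[cos 90°, -sin 90°], [sin 90°, cos 90°]] = [[0, -1], [1, 0]]
[[0, -1], [1, 0]] × [4, -2]ᵀ = [2, 4]ᵀ
Result: (2, 4)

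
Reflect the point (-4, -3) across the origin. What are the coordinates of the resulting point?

Reflection across origin: (-4, -3) → (4, 3)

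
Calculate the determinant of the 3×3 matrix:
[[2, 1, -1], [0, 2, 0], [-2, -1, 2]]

Expansion along first row:
det = 2·det([[2,0],[-1,2]]) - 1·det([[0,0],[-2,2]]) + -1·det([[0,2],[-2,-1]])
    = 2·(2·2 - 0·-1) - 1·(0·2 - 0·-2) + -1·(0·-1 - 2·-2)
    = 2·4 - 1·0 + -1·4
    = 8 + 0 + -4 = 4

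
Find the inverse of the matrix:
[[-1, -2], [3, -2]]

For [[a,b],[c,d]], inverse = (1/det)·[[d,-b],[-c,a]]
det = (-1)(-2) - (-2)(3) = 2 - -6 = 8
Inverse = (1/8)·[[-2, 2], [-3, -1]]
= [[-1/4, 1/4], [-3/8, -1/8]]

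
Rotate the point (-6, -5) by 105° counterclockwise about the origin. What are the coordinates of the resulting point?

Rotation matrix for 105°: [[cos 105°, -sin 105°], [sin 105°, cos 105°]] ≈ [[-0.258819, -0.965926], [0.965926, -0.258819]]
[[-0.258819, -0.965926], [0.965926, -0.258819]] × [-6, -5]ᵀ ≈ [6.3825, -4.5015]ᵀ
Result: (6.3825, -4.5015)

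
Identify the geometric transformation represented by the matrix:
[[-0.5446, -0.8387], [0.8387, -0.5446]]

This matrix represents: rotation by 123° counterclockwise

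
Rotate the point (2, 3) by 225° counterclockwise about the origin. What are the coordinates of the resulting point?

Rotation matrix for 225°: [[cos 225°, -sin 225°], [sin 225°, cos 225°]] ≈ [[-0.707107, 0.707107], [-0.707107, -0.707107]]
[[-0.707107, 0.707107], [-0.707107, -0.707107]] × [2, 3]ᵀ ≈ [0.7071, -3.5355]ᵀ
Result: (0.7071, -3.5355)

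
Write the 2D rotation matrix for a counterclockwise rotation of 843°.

Rotation matrix formula: [[cos θ, -sin θ], [sin θ, cos θ]]
For θ = 843°:
cos(843°) = -0.5446
sin(843°) = 0.8387
Result: [[-0.5446, -0.8387], [0.8387, -0.5446]]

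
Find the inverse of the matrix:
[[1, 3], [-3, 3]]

For [[a,b],[c,d]], inverse = (1/det)·[[d,-b],[-c,a]]
det = (1)(3) - (3)(-3) = 3 - -9 = 12
Inverse = (1/12)·[[3, -3], [3, 1]]
= [[1/4, -1/4], [1/4, 1/12]]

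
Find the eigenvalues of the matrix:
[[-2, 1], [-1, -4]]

Characteristic equation: det(A - λI) = 0
λ² - (trace)λ + (det) = 0
trace = -2 + -4 = -6, det = (-2)(-4) - (1)(-1) = 9
λ² - (-6)λ + (9) = 0
λ = (-6 ± √((-6)² - 4·(9))) / 2 = (-6 ± √0) / 2
Solving: λ = -3, -3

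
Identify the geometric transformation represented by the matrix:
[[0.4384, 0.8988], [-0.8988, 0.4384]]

This matrix represents: rotation by 296° counterclockwise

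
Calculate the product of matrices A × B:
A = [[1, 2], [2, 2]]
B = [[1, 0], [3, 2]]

Matrix multiplication:
C[0][0] = 1×1 + 2×3 = 7
C[0][1] = 1×0 + 2×2 = 4
C[1][0] = 2×1 + 2×3 = 8
C[1][1] = 2×0 + 2×2 = 4
Result: [[7, 4], [8, 4]]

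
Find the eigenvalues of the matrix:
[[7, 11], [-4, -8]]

Characteristic equation: det(A - λI) = 0
λ² - (trace)λ + (det) = 0
trace = 7 + -8 = -1, det = (7)(-8) - (11)(-4) = -12
λ² - (-1)λ + (-12) = 0
λ = (-1 ± √((-1)² - 4·(-12))) / 2 = (-1 ± √49) / 2
Solving: λ = -4, 3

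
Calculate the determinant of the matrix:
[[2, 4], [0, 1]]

For a 2×2 matrix [[a, b], [c, d]], det = ad - bc
det = (2)(1) - (4)(0) = 2 - 0 = 2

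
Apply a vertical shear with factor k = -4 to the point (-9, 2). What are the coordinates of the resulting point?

Shear matrix for vertical shear with factor k = -4:
[[1, 0], [-4, 1]]
Result: (-9, 2) → (-9, 38)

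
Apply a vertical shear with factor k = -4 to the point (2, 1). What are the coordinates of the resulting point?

Shear matrix for vertical shear with factor k = -4:
[[1, 0], [-4, 1]]
Result: (2, 1) → (2, -7)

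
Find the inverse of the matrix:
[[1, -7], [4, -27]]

For [[a,b],[c,d]], inverse = (1/det)·[[d,-b],[-c,a]]
det = (1)(-27) - (-7)(4) = -27 - -28 = 1
Inverse = [[-27, 7], [-4, 1]]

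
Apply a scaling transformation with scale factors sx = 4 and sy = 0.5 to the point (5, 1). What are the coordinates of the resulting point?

Scaling matrix:
[[4, 0], [0, 0.50]]
Result: (5 × 4, 1 × 0.5) = (20, 0.5)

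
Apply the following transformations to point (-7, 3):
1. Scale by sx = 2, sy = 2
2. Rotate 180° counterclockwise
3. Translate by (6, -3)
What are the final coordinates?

Step 1: Scale → (-14, 6)
Step 2: Rotate 180° → (14, -6)
Step 3: Translate → (20, -9)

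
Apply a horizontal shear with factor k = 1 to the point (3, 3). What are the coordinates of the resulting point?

Shear matrix for horizontal shear with factor k = 1:
[[1, 1], [0, 1]]
Result: (3, 3) → (6, 3)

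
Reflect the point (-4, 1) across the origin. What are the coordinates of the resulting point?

Reflection across origin: (-4, 1) → (4, -1)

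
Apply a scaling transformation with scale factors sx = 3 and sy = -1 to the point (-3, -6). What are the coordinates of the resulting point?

Scaling matrix:
[[3, 0], [0, -1]]
Result: (-3 × 3, -6 × -1) = (-9, 6)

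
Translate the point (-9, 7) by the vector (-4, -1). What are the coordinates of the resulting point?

Translation by (-4, -1) (homogeneous matrix [[1, 0, -4], [0, 1, -1], [0, 0, 1]]):
x' = -9 + -4 = -13
y' = 7 + -1 = 6
Result: (-13, 6)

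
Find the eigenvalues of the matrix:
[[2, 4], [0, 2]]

Characteristic equation: det(A - λI) = 0
λ² - (trace)λ + (det) = 0
trace = 2 + 2 = 4, det = (2)(2) - (4)(0) = 4
λ² - (4)λ + (4) = 0
λ = (4 ± √((4)² - 4·(4))) / 2 = (4 ± √0) / 2
Solving: λ = 2, 2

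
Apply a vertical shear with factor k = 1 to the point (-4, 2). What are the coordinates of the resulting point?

Shear matrix for vertical shear with factor k = 1:
[[1, 0], [1, 1]]
Result: (-4, 2) → (-4, -2)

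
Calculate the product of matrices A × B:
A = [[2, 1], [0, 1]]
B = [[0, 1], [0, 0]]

Matrix multiplication:
C[0][0] = 2×0 + 1×0 = 0
C[0][1] = 2×1 + 1×0 = 2
C[1][0] = 0×0 + 1×0 = 0
C[1][1] = 0×1 + 1×0 = 0
Result: [[0, 2], [0, 0]]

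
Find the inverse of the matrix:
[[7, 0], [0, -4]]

For [[a,b],[c,d]], inverse = (1/det)·[[d,-b],[-c,a]]
det = (7)(-4) - (0)(0) = -28 - 0 = -28
Inverse = (1/-28)·[[-4, 0], [0, 7]]
= [[1/7, 0], [0, -1/4]]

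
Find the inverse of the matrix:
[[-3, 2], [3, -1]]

For [[a,b],[c,d]], inverse = (1/det)·[[d,-b],[-c,a]]
det = (-3)(-1) - (2)(3) = 3 - 6 = -3
Inverse = (1/-3)·[[-1, -2], [-3, -3]]
= [[1/3, 2/3], [1, 1]]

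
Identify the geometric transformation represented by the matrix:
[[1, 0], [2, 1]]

This matrix represents: vertical shear with factor 2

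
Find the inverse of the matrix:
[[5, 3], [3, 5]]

For [[a,b],[c,d]], inverse = (1/det)·[[d,-b],[-c,a]]
det = (5)(5) - (3)(3) = 25 - 9 = 16
Inverse = (1/16)·[[5, -3], [-3, 5]]
= [[5/16, -3/16], [-3/16, 5/16]]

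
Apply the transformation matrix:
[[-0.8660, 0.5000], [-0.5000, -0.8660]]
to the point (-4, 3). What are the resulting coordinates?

Matrix multiplication:
[[-0.8660, 0.5000], [-0.5000, -0.8660]] × [-4, 3]ᵀ
= [(-0.8660)(-4) + (0.5000)(3), (-0.5000)(-4) + (-0.8660)(3)]ᵀ
= [4.9640, -0.5980]ᵀ
Result: (4.9640, -0.5980)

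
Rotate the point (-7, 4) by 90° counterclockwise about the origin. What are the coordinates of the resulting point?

Rotation matrix for 90°: [[cos 90°, -sin 90°], [sin 90°, cos 90°]] = [[0, -1], [1, 0]]
[[0, -1], [1, 0]] × [-7, 4]ᵀ = [-4, -7]ᵀ
Result: (-4, -7)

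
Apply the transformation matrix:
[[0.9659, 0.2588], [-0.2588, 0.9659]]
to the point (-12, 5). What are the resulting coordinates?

Matrix multiplication:
[[0.9659, 0.2588], [-0.2588, 0.9659]] × [-12, 5]ᵀ
= [(0.9659)(-12) + (0.2588)(5), (-0.2588)(-12) + (0.9659)(5)]ᵀ
= [-10.2968, 7.9351]ᵀ
Result: (-10.2968, 7.9351)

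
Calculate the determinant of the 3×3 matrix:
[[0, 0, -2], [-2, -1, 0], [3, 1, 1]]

Expansion along first row:
det = 0·det([[-1,0],[1,1]]) - 0·det([[-2,0],[3,1]]) + -2·det([[-2,-1],[3,1]])
    = 0·(-1·1 - 0·1) - 0·(-2·1 - 0·3) + -2·(-2·1 - -1·3)
    = 0·-1 - 0·-2 + -2·1
    = 0 + 0 + -2 = -2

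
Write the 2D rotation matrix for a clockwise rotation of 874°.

Rotation matrix formula: [[cos θ, -sin θ], [sin θ, cos θ]]
A clockwise rotation by 874° is equivalent to a counterclockwise rotation by -874°.
For θ = -874°:
cos(-874°) = -0.8988
sin(-874°) = -0.4384
Result: [[-0.8988, 0.4384], [-0.4384, -0.8988]]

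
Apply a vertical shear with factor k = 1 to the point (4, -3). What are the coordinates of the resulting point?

Shear matrix for vertical shear with factor k = 1:
[[1, 0], [1, 1]]
Result: (4, -3) → (4, 1)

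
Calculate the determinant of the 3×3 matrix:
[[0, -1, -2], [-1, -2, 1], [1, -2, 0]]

Expansion along first row:
det = 0·det([[-2,1],[-2,0]]) - -1·det([[-1,1],[1,0]]) + -2·det([[-1,-2],[1,-2]])
    = 0·(-2·0 - 1·-2) - -1·(-1·0 - 1·1) + -2·(-1·-2 - -2·1)
    = 0·2 - -1·-1 + -2·4
    = 0 + -1 + -8 = -9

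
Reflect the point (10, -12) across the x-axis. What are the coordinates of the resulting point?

Reflection across x-axis: (10, -12) → (10, 12)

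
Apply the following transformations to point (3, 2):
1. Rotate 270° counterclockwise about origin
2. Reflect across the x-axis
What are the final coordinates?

Step 1: Rotate 270° → (2, -3)
Step 2: Reflect across x-axis → (2, 3)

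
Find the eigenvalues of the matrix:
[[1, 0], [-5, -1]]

Characteristic equation: det(A - λI) = 0
λ² - (trace)λ + (det) = 0
trace = 1 + -1 = 0, det = (1)(-1) - (0)(-5) = -1
λ² - (0)λ + (-1) = 0
λ = (0 ± √((0)² - 4·(-1))) / 2 = (0 ± √4) / 2
Solving: λ = -1, 1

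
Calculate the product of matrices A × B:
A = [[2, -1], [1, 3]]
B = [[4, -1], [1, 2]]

Matrix multiplication:
C[0][0] = 2×4 + -1×1 = 7
C[0][1] = 2×-1 + -1×2 = -4
C[1][0] = 1×4 + 3×1 = 7
C[1][1] = 1×-1 + 3×2 = 5
Result: [[7, -4], [7, 5]]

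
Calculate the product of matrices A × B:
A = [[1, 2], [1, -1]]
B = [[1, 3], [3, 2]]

Matrix multiplication:
C[0][0] = 1×1 + 2×3 = 7
C[0][1] = 1×3 + 2×2 = 7
C[1][0] = 1×1 + -1×3 = -2
C[1][1] = 1×3 + -1×2 = 1
Result: [[7, 7], [-2, 1]]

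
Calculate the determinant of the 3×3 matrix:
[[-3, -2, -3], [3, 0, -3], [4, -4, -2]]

Expansion along first row:
det = -3·det([[0,-3],[-4,-2]]) - -2·det([[3,-3],[4,-2]]) + -3·det([[3,0],[4,-4]])
    = -3·(0·-2 - -3·-4) - -2·(3·-2 - -3·4) + -3·(3·-4 - 0·4)
    = -3·-12 - -2·6 + -3·-12
    = 36 + 12 + 36 = 84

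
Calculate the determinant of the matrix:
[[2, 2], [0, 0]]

For a 2×2 matrix [[a, b], [c, d]], det = ad - bc
det = (2)(0) - (2)(0) = 0 - 0 = 0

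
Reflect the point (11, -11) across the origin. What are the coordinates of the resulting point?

Reflection across origin: (11, -11) → (-11, 11)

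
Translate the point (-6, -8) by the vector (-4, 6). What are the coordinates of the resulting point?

Translation by (-4, 6) (homogeneous matrix [[1, 0, -4], [0, 1, 6], [0, 0, 1]]):
x' = -6 + -4 = -10
y' = -8 + 6 = -2
Result: (-10, -2)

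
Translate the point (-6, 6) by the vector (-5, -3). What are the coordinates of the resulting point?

Translation by (-5, -3) (homogeneous matrix [[1, 0, -5], [0, 1, -3], [0, 0, 1]]):
x' = -6 + -5 = -11
y' = 6 + -3 = 3
Result: (-11, 3)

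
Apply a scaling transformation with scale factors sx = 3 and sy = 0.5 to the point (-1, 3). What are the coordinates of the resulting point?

Scaling matrix:
[[3, 0], [0, 0.50]]
Result: (-1 × 3, 3 × 0.5) = (-3, 1.5)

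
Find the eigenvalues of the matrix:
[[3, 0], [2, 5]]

Characteristic equation: det(A - λI) = 0
λ² - (trace)λ + (det) = 0
trace = 3 + 5 = 8, det = (3)(5) - (0)(2) = 15
λ² - (8)λ + (15) = 0
λ = (8 ± √((8)² - 4·(15))) / 2 = (8 ± √4) / 2
Solving: λ = 3, 5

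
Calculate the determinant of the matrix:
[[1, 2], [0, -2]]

For a 2×2 matrix [[a, b], [c, d]], det = ad - bc
det = (1)(-2) - (2)(0) = -2 - 0 = -2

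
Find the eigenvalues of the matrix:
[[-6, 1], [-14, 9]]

Characteristic equation: det(A - λI) = 0
λ² - (trace)λ + (det) = 0
trace = -6 + 9 = 3, det = (-6)(9) - (1)(-14) = -40
λ² - (3)λ + (-40) = 0
λ = (3 ± √((3)² - 4·(-40))) / 2 = (3 ± √169) / 2
Solving: λ = -5, 8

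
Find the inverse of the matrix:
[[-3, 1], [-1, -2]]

For [[a,b],[c,d]], inverse = (1/det)·[[d,-b],[-c,a]]
det = (-3)(-2) - (1)(-1) = 6 - -1 = 7
Inverse = (1/7)·[[-2, -1], [1, -3]]
= [[-2/7, -1/7], [1/7, -3/7]]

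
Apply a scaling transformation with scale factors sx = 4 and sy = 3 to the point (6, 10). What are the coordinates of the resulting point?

Scaling matrix:
[[4, 0], [0, 3]]
Result: (6 × 4, 10 × 3) = (24, 30)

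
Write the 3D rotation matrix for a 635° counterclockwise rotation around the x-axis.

Rotation matrix for counterclockwise 635° around x-axis:
cos(635°) = 0.0872, sin(635°) = -0.9962
Result: [[1, 0, 0], [0, 0.0872, 0.9962], [0, -0.9962, 0.0872]]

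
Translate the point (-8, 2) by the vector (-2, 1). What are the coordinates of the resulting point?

Translation by (-2, 1) (homogeneous matrix [[1, 0, -2], [0, 1, 1], [0, 0, 1]]):
x' = -8 + -2 = -10
y' = 2 + 1 = 3
Result: (-10, 3)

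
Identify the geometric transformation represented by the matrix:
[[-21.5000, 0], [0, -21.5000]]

This matrix represents: uniform scaling by factor -21.5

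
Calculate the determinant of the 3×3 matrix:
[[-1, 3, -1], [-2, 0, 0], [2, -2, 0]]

Expansion along first row:
det = -1·det([[0,0],[-2,0]]) - 3·det([[-2,0],[2,0]]) + -1·det([[-2,0],[2,-2]])
    = -1·(0·0 - 0·-2) - 3·(-2·0 - 0·2) + -1·(-2·-2 - 0·2)
    = -1·0 - 3·0 + -1·4
    = 0 + 0 + -4 = -4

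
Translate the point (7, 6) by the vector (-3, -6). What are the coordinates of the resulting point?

Translation by (-3, -6) (homogeneous matrix [[1, 0, -3], [0, 1, -6], [0, 0, 1]]):
x' = 7 + -3 = 4
y' = 6 + -6 = 0
Result: (4, 0)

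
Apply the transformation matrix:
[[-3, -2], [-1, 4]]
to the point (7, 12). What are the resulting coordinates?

Matrix multiplication:
[[-3, -2], [-1, 4]] × [7, 12]ᵀ
= [(-3)(7) + (-2)(12), (-1)(7) + (4)(12)]ᵀ
= [-45, 41]ᵀ
Result: (-45, 41)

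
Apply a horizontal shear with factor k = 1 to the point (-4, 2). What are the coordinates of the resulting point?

Shear matrix for horizontal shear with factor k = 1:
[[1, 1], [0, 1]]
Result: (-4, 2) → (-2, 2)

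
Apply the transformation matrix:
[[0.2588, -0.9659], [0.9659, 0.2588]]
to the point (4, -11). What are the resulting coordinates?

Matrix multiplication:
[[0.2588, -0.9659], [0.9659, 0.2588]] × [4, -11]ᵀ
= [(0.2588)(4) + (-0.9659)(-11), (0.9659)(4) + (0.2588)(-11)]ᵀ
= [11.6601, 1.0168]ᵀ
Result: (11.6601, 1.0168)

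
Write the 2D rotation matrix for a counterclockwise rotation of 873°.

Rotation matrix formula: [[cos θ, -sin θ], [sin θ, cos θ]]
For θ = 873°:
cos(873°) = -0.8910
sin(873°) = 0.4540
Result: [[-0.8910, -0.4540], [0.4540, -0.8910]]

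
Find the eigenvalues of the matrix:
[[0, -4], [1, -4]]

Characteristic equation: det(A - λI) = 0
λ² - (trace)λ + (det) = 0
trace = 0 + -4 = -4, det = (0)(-4) - (-4)(1) = 4
λ² - (-4)λ + (4) = 0
λ = (-4 ± √((-4)² - 4·(4))) / 2 = (-4 ± √0) / 2
Solving: λ = -2, -2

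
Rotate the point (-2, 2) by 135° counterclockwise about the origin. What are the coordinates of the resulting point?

Rotation matrix for 135°: [[cos 135°, -sin 135°], [sin 135°, cos 135°]] ≈ [[-0.707107, -0.707107], [0.707107, -0.707107]]
[[-0.707107, -0.707107], [0.707107, -0.707107]] × [-2, 2]ᵀ ≈ [0, -2.8284]ᵀ
Result: (0, -2.8284)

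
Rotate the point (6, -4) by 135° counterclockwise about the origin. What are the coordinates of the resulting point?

Rotation matrix for 135°: [[cos 135°, -sin 135°], [sin 135°, cos 135°]] ≈ [[-0.707107, -0.707107], [0.707107, -0.707107]]
[[-0.707107, -0.707107], [0.707107, -0.707107]] × [6, -4]ᵀ ≈ [-1.4142, 7.0711]ᵀ
Result: (-1.4142, 7.0711)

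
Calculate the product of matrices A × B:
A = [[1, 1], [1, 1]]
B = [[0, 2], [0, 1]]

Matrix multiplication:
C[0][0] = 1×0 + 1×0 = 0
C[0][1] = 1×2 + 1×1 = 3
C[1][0] = 1×0 + 1×0 = 0
C[1][1] = 1×2 + 1×1 = 3
Result: [[0, 3], [0, 3]]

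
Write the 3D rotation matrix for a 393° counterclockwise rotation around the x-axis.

Rotation matrix for counterclockwise 393° around x-axis:
cos(393°) = 0.8387, sin(393°) = 0.5446
Result: [[1, 0, 0], [0, 0.8387, -0.5446], [0, 0.5446, 0.8387]]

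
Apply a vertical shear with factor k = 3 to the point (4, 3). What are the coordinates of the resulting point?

Shear matrix for vertical shear with factor k = 3:
[[1, 0], [3, 1]]
Result: (4, 3) → (4, 15)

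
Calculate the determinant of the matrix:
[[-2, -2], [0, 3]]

For a 2×2 matrix [[a, b], [c, d]], det = ad - bc
det = (-2)(3) - (-2)(0) = -6 - 0 = -6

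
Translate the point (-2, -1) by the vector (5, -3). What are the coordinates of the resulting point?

Translation by (5, -3) (homogeneous matrix [[1, 0, 5], [0, 1, -3], [0, 0, 1]]):
x' = -2 + 5 = 3
y' = -1 + -3 = -4
Result: (3, -4)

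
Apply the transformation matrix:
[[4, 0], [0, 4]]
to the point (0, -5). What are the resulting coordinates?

Matrix multiplication:
[[4, 0], [0, 4]] × [0, -5]ᵀ
= [(4)(0) + (0)(-5), (0)(0) + (4)(-5)]ᵀ
= [0, -20]ᵀ
Result: (0, -20)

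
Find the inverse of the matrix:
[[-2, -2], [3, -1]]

For [[a,b],[c,d]], inverse = (1/det)·[[d,-b],[-c,a]]
det = (-2)(-1) - (-2)(3) = 2 - -6 = 8
Inverse = (1/8)·[[-1, 2], [-3, -2]]
= [[-1/8, 1/4], [-3/8, -1/4]]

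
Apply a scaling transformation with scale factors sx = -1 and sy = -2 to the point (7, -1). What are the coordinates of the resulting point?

Scaling matrix:
[[-1, 0], [0, -2]]
Result: (7 × -1, -1 × -2) = (-7, 2)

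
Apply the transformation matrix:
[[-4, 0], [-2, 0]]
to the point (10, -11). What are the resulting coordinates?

Matrix multiplication:
[[-4, 0], [-2, 0]] × [10, -11]ᵀ
= [(-4)(10) + (0)(-11), (-2)(10) + (0)(-11)]ᵀ
= [-40, -20]ᵀ
Result: (-40, -20)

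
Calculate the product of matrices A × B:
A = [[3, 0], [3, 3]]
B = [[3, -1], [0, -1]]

Matrix multiplication:
C[0][0] = 3×3 + 0×0 = 9
C[0][1] = 3×-1 + 0×-1 = -3
C[1][0] = 3×3 + 3×0 = 9
C[1][1] = 3×-1 + 3×-1 = -6
Result: [[9, -3], [9, -6]]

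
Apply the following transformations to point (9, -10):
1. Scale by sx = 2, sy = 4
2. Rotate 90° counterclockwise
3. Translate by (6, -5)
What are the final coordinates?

Step 1: Scale → (18, -40)
Step 2: Rotate 90° → (40, 18)
Step 3: Translate → (46, 13)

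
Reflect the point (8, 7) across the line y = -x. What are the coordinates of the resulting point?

Reflection across line y = -x: (8, 7) → (-7, -8)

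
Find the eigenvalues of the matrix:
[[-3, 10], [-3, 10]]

Characteristic equation: det(A - λI) = 0
λ² - (trace)λ + (det) = 0
trace = -3 + 10 = 7, det = (-3)(10) - (10)(-3) = 0
λ² - (7)λ + (0) = 0
λ = (7 ± √((7)² - 4·(0))) / 2 = (7 ± √49) / 2
Solving: λ = 0, 7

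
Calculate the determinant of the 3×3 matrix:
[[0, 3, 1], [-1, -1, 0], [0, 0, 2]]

Expansion along first row:
det = 0·det([[-1,0],[0,2]]) - 3·det([[-1,0],[0,2]]) + 1·det([[-1,-1],[0,0]])
    = 0·(-1·2 - 0·0) - 3·(-1·2 - 0·0) + 1·(-1·0 - -1·0)
    = 0·-2 - 3·-2 + 1·0
    = 0 + 6 + 0 = 6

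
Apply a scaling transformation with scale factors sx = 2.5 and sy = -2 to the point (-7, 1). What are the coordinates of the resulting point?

Scaling matrix:
[[2.50, 0], [0, -2]]
Result: (-7 × 2.5, 1 × -2) = (-17.5, -2)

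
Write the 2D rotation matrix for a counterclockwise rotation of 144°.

Rotation matrix formula: [[cos θ, -sin θ], [sin θ, cos θ]]
For θ = 144°:
cos(144°) = -0.8090
sin(144°) = 0.5878
Result: [[-0.8090, -0.5878], [0.5878, -0.8090]]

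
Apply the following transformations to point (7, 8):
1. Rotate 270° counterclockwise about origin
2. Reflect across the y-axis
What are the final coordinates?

Step 1: Rotate 270° → (8, -7)
Step 2: Reflect across y-axis → (-8, -7)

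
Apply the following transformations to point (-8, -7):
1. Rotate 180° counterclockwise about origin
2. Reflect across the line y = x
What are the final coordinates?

Step 1: Rotate 180° → (8, 7)
Step 2: Reflect across line y = x → (7, 8)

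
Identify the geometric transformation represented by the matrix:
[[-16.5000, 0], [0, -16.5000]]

This matrix represents: uniform scaling by factor -16.5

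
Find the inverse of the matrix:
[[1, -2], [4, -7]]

For [[a,b],[c,d]], inverse = (1/det)·[[d,-b],[-c,a]]
det = (1)(-7) - (-2)(4) = -7 - -8 = 1
Inverse = [[-7, 2], [-4, 1]]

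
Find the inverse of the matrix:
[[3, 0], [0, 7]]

For [[a,b],[c,d]], inverse = (1/det)·[[d,-b],[-c,a]]
det = (3)(7) - (0)(0) = 21 - 0 = 21
Inverse = (1/21)·[[7, 0], [0, 3]]
= [[1/3, 0], [0, 1/7]]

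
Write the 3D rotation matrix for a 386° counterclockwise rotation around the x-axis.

Rotation matrix for counterclockwise 386° around x-axis:
cos(386°) = 0.8988, sin(386°) = 0.4384
Result: [[1, 0, 0], [0, 0.8988, -0.4384], [0, 0.4384, 0.8988]]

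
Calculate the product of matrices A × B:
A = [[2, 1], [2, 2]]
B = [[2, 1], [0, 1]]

Matrix multiplication:
C[0][0] = 2×2 + 1×0 = 4
C[0][1] = 2×1 + 1×1 = 3
C[1][0] = 2×2 + 2×0 = 4
C[1][1] = 2×1 + 2×1 = 4
Result: [[4, 3], [4, 4]]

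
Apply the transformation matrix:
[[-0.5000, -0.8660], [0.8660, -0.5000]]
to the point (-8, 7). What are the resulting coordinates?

Matrix multiplication:
[[-0.5000, -0.8660], [0.8660, -0.5000]] × [-8, 7]ᵀ
= [(-0.5000)(-8) + (-0.8660)(7), (0.8660)(-8) + (-0.5000)(7)]ᵀ
= [-2.0620, -10.4280]ᵀ
Result: (-2.0620, -10.4280)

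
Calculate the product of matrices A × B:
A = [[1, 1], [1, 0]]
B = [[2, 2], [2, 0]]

Matrix multiplication:
C[0][0] = 1×2 + 1×2 = 4
C[0][1] = 1×2 + 1×0 = 2
C[1][0] = 1×2 + 0×2 = 2
C[1][1] = 1×2 + 0×0 = 2
Result: [[4, 2], [2, 2]]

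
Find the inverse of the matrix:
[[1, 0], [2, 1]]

For [[a,b],[c,d]], inverse = (1/det)·[[d,-b],[-c,a]]
det = (1)(1) - (0)(2) = 1 - 0 = 1
Inverse = [[1, 0], [-2, 1]]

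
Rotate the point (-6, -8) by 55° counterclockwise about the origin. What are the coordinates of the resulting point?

Rotation matrix for 55°: [[cos 55°, -sin 55°], [sin 55°, cos 55°]] ≈ [[0.573576, -0.819152], [0.819152, 0.573576]]
[[0.573576, -0.819152], [0.819152, 0.573576]] × [-6, -8]ᵀ ≈ [3.1118, -9.5035]ᵀ
Result: (3.1118, -9.5035)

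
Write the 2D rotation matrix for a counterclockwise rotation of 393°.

Rotation matrix formula: [[cos θ, -sin θ], [sin θ, cos θ]]
For θ = 393°:
cos(393°) = 0.8387
sin(393°) = 0.5446
Result: [[0.8387, -0.5446], [0.5446, 0.8387]]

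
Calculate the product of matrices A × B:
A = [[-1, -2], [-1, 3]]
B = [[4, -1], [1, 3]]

Matrix multiplication:
C[0][0] = -1×4 + -2×1 = -6
C[0][1] = -1×-1 + -2×3 = -5
C[1][0] = -1×4 + 3×1 = -1
C[1][1] = -1×-1 + 3×3 = 10
Result: [[-6, -5], [-1, 10]]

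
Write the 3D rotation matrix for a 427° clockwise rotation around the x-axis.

Rotation matrix for clockwise 427° around x-axis:
A clockwise rotation by 427° is a counterclockwise rotation by -427°.
cos(-427°) = 0.3907, sin(-427°) = -0.9205
Result: [[1, 0, 0], [0, 0.3907, 0.9205], [0, -0.9205, 0.3907]]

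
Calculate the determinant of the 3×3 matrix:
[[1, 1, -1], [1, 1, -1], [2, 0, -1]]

Expansion along first row:
det = 1·det([[1,-1],[0,-1]]) - 1·det([[1,-1],[2,-1]]) + -1·det([[1,1],[2,0]])
    = 1·(1·-1 - -1·0) - 1·(1·-1 - -1·2) + -1·(1·0 - 1·2)
    = 1·-1 - 1·1 + -1·-2
    = -1 + -1 + 2 = 0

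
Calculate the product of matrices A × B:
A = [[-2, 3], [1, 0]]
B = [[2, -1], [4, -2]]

Matrix multiplication:
C[0][0] = -2×2 + 3×4 = 8
C[0][1] = -2×-1 + 3×-2 = -4
C[1][0] = 1×2 + 0×4 = 2
C[1][1] = 1×-1 + 0×-2 = -1
Result: [[8, -4], [2, -1]]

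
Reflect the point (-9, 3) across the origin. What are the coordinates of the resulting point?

Reflection across origin: (-9, 3) → (9, -3)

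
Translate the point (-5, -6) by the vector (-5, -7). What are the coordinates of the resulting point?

Translation by (-5, -7) (homogeneous matrix [[1, 0, -5], [0, 1, -7], [0, 0, 1]]):
x' = -5 + -5 = -10
y' = -6 + -7 = -13
Result: (-10, -13)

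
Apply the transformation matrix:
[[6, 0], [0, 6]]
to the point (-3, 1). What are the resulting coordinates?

Matrix multiplication:
[[6, 0], [0, 6]] × [-3, 1]ᵀ
= [(6)(-3) + (0)(1), (0)(-3) + (6)(1)]ᵀ
= [-18, 6]ᵀ
Result: (-18, 6)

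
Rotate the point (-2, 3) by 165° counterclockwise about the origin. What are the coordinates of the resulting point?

Rotation matrix for 165°: [[cos 165°, -sin 165°], [sin 165°, cos 165°]] ≈ [[-0.965926, -0.258819], [0.258819, -0.965926]]
[[-0.965926, -0.258819], [0.258819, -0.965926]] × [-2, 3]ᵀ ≈ [1.1554, -3.4154]ᵀ
Result: (1.1554, -3.4154)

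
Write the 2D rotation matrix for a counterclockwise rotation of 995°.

Rotation matrix formula: [[cos θ, -sin θ], [sin θ, cos θ]]
For θ = 995°:
cos(995°) = 0.0872
sin(995°) = -0.9962
Result: [[0.0872, 0.9962], [-0.9962, 0.0872]]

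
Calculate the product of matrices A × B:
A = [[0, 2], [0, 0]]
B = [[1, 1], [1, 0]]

Matrix multiplication:
C[0][0] = 0×1 + 2×1 = 2
C[0][1] = 0×1 + 2×0 = 0
C[1][0] = 0×1 + 0×1 = 0
C[1][1] = 0×1 + 0×0 = 0
Result: [[2, 0], [0, 0]]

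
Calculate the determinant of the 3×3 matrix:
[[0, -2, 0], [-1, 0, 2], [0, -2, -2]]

Expansion along first row:
det = 0·det([[0,2],[-2,-2]]) - -2·det([[-1,2],[0,-2]]) + 0·det([[-1,0],[0,-2]])
    = 0·(0·-2 - 2·-2) - -2·(-1·-2 - 2·0) + 0·(-1·-2 - 0·0)
    = 0·4 - -2·2 + 0·2
    = 0 + 4 + 0 = 4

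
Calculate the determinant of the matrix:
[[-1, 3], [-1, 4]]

For a 2×2 matrix [[a, b], [c, d]], det = ad - bc
det = (-1)(4) - (3)(-1) = -4 - -3 = -1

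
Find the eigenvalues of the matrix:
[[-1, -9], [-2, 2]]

Characteristic equation: det(A - λI) = 0
λ² - (trace)λ + (det) = 0
trace = -1 + 2 = 1, det = (-1)(2) - (-9)(-2) = -20
λ² - (1)λ + (-20) = 0
λ = (1 ± √((1)² - 4·(-20))) / 2 = (1 ± √81) / 2
Solving: λ = -4, 5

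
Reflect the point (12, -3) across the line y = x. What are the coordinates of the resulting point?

Reflection across line y = x: (12, -3) → (-3, 12)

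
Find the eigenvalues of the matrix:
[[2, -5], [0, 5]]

Characteristic equation: det(A - λI) = 0
λ² - (trace)λ + (det) = 0
trace = 2 + 5 = 7, det = (2)(5) - (-5)(0) = 10
λ² - (7)λ + (10) = 0
λ = (7 ± √((7)² - 4·(10))) / 2 = (7 ± √9) / 2
Solving: λ = 2, 5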